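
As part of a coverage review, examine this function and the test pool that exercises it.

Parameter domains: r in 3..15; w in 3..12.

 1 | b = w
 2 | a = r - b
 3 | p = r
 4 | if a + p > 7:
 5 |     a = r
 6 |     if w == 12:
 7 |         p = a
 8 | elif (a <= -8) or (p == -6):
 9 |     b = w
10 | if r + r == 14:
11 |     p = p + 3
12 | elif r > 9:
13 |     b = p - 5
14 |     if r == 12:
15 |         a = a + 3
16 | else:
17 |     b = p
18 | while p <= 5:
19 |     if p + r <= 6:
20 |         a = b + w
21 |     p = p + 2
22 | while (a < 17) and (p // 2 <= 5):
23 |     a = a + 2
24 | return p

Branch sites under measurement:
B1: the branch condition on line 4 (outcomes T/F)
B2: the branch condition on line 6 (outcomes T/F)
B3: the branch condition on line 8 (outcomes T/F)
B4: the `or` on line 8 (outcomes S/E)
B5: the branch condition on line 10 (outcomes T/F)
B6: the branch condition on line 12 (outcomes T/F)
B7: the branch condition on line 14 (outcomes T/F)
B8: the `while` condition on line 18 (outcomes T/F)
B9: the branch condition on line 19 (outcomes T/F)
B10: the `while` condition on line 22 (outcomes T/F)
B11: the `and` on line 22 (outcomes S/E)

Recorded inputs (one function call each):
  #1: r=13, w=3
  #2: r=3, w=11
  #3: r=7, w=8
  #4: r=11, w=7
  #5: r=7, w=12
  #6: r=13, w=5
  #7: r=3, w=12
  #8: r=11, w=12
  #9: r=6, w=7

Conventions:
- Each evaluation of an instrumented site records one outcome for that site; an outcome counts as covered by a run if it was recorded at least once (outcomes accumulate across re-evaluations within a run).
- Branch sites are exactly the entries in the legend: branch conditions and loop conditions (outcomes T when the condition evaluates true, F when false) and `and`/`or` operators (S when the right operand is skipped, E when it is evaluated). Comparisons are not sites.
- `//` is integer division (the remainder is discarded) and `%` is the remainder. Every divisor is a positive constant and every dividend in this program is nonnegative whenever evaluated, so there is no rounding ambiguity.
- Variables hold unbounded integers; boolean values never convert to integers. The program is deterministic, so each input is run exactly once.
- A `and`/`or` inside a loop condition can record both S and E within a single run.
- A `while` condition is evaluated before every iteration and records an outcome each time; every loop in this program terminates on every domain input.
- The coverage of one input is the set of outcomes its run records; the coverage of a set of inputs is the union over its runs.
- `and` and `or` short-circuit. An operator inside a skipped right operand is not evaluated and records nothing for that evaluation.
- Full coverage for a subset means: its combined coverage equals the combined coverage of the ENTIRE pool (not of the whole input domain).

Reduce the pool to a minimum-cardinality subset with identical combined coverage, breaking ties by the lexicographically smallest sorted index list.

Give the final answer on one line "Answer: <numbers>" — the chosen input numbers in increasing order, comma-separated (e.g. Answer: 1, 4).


#1 (r=13, w=3) -> covered: B1=T, B2=F, B5=F, B6=T, B7=F, B8=F, B10=F, B11=E
#2 (r=3, w=11) -> covered: B1=F, B3=T, B4=S, B5=F, B6=F, B8=T, B8=F, B9=T, B9=F, B10=T, B10=F, B11=S, B11=E
#3 (r=7, w=8) -> covered: B1=F, B3=F, B4=E, B5=T, B8=F, B10=T, B10=F, B11=S, B11=E
#4 (r=11, w=7) -> covered: B1=T, B2=F, B5=F, B6=T, B7=F, B8=F, B10=T, B10=F, B11=S, B11=E
#5 (r=7, w=12) -> covered: B1=F, B3=F, B4=E, B5=T, B8=F, B10=T, B10=F, B11=S, B11=E
#6 (r=13, w=5) -> covered: B1=T, B2=F, B5=F, B6=T, B7=F, B8=F, B10=F, B11=E
#7 (r=3, w=12) -> covered: B1=F, B3=T, B4=S, B5=F, B6=F, B8=T, B8=F, B9=T, B9=F, B10=T, B10=F, B11=S, B11=E
#8 (r=11, w=12) -> covered: B1=T, B2=T, B5=F, B6=T, B7=F, B8=F, B10=T, B10=F, B11=S, B11=E
#9 (r=6, w=7) -> covered: B1=F, B3=F, B4=E, B5=F, B6=F, B8=F, B10=T, B10=F, B11=S, B11=E
pool-wide coverage (21 outcomes): B1=T, B1=F, B2=T, B2=F, B3=T, B3=F, B4=S, B4=E, B5=T, B5=F, B6=T, B6=F, B7=F, B8=T, B8=F, B9=T, B9=F, B10=T, B10=F, B11=S, B11=E
size 1 is not enough: best union over all size-1 subsets is 13/21
size 2 is not enough: best union over all size-2 subsets is 17/21
size 3 is not enough: best union over all size-3 subsets is 20/21
at size 4, {1, 2, 3, 8} reaches all 21 outcomes; every lexicographically earlier size-4 subset fails
Answer: 1, 2, 3, 8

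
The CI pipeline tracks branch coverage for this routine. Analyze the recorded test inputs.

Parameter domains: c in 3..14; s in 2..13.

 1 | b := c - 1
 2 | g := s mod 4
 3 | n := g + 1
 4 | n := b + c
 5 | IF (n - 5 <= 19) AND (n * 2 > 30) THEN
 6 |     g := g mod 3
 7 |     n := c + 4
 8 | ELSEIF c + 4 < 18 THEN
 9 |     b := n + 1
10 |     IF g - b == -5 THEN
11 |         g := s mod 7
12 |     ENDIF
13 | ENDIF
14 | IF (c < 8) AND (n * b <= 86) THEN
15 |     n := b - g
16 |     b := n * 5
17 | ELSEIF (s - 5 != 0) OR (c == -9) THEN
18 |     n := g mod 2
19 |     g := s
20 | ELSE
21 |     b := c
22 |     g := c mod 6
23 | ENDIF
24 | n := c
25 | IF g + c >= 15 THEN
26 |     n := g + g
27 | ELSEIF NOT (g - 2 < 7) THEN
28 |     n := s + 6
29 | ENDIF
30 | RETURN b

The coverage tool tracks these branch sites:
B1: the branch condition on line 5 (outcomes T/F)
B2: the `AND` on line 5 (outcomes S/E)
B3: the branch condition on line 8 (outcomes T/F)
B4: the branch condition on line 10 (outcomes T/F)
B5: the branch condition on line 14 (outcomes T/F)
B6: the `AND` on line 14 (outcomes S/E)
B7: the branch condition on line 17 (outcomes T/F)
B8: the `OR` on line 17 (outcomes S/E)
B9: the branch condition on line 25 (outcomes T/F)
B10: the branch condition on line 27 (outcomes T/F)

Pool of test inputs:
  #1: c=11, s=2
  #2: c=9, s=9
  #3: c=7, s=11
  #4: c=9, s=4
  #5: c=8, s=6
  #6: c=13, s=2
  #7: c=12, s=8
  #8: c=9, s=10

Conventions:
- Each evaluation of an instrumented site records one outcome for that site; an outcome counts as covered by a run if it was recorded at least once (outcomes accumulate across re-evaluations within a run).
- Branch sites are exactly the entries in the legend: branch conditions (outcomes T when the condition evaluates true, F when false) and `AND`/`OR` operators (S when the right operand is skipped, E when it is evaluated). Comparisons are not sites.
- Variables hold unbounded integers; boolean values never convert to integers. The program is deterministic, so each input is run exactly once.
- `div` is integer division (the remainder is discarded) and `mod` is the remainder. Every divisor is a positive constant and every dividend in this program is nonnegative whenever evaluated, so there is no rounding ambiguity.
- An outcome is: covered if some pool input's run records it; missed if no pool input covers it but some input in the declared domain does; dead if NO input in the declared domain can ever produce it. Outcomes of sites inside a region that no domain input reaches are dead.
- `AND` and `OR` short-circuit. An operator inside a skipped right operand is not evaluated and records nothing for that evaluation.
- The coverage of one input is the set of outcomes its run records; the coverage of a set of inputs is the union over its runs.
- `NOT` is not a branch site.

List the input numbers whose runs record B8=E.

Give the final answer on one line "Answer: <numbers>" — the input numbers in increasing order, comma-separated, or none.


input #1 (c=11, s=2): misses B8=E
input #2 (c=9, s=9): misses B8=E
input #3 (c=7, s=11): misses B8=E
input #4 (c=9, s=4): misses B8=E
input #5 (c=8, s=6): misses B8=E
input #6 (c=13, s=2): misses B8=E
input #7 (c=12, s=8): misses B8=E
input #8 (c=9, s=10): misses B8=E
Answer: none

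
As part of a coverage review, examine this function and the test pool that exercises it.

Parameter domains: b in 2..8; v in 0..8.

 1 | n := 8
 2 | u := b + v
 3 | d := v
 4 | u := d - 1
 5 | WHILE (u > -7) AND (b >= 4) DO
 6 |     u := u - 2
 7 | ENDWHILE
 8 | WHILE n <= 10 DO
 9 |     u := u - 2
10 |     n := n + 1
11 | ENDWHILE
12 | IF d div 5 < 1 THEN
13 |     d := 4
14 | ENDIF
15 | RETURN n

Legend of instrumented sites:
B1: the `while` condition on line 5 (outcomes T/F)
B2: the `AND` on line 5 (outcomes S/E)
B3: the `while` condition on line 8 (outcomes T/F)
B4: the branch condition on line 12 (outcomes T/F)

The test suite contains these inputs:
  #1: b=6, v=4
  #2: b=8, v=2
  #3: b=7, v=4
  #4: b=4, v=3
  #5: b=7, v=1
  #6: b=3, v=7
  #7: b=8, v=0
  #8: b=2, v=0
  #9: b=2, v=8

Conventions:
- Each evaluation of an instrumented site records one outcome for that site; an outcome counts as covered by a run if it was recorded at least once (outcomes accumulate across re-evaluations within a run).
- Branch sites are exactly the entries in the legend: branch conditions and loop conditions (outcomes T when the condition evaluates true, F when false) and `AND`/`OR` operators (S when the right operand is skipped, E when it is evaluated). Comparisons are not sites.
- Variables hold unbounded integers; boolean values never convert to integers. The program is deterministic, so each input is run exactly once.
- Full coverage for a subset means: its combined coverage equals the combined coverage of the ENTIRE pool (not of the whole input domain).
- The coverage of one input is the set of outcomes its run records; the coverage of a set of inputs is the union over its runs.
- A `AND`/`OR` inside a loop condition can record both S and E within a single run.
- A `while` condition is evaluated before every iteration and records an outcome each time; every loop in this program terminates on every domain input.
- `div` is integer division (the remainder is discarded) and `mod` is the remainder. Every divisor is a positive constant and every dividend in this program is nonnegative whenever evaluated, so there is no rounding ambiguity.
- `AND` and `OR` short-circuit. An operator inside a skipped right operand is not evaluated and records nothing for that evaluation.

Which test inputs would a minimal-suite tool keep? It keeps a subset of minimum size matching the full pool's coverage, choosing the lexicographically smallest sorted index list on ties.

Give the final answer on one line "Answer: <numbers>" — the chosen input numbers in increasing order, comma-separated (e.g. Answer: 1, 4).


input #1 (b=6, v=4): events B2->E, B1->T, B2->E, B1->T, B2->E, B1->T, B2->E, B1->T, B2->E, B1->T, B2->S, B1->F, B3->T, B3->T, ...; covers B1=T, B1=F, B2=S, B2=E, B3=T, B3=F, B4=T
input #2 (b=8, v=2): events B2->E, B1->T, B2->E, B1->T, B2->E, B1->T, B2->E, B1->T, B2->S, B1->F, B3->T, B3->T, B3->T, B3->F, ...; covers B1=T, B1=F, B2=S, B2=E, B3=T, B3=F, B4=T
input #3 (b=7, v=4): events B2->E, B1->T, B2->E, B1->T, B2->E, B1->T, B2->E, B1->T, B2->E, B1->T, B2->S, B1->F, B3->T, B3->T, ...; covers B1=T, B1=F, B2=S, B2=E, B3=T, B3=F, B4=T
input #4 (b=4, v=3): events B2->E, B1->T, B2->E, B1->T, B2->E, B1->T, B2->E, B1->T, B2->E, B1->T, B2->S, B1->F, B3->T, B3->T, ...; covers B1=T, B1=F, B2=S, B2=E, B3=T, B3=F, B4=T
input #5 (b=7, v=1): events B2->E, B1->T, B2->E, B1->T, B2->E, B1->T, B2->E, B1->T, B2->S, B1->F, B3->T, B3->T, B3->T, B3->F, ...; covers B1=T, B1=F, B2=S, B2=E, B3=T, B3=F, B4=T
input #6 (b=3, v=7): events B2->E, B1->F, B3->T, B3->T, B3->T, B3->F, B4->F; covers B1=F, B2=E, B3=T, B3=F, B4=F
input #7 (b=8, v=0): events B2->E, B1->T, B2->E, B1->T, B2->E, B1->T, B2->S, B1->F, B3->T, B3->T, B3->T, B3->F, B4->T; covers B1=T, B1=F, B2=S, B2=E, B3=T, B3=F, B4=T
input #8 (b=2, v=0): events B2->E, B1->F, B3->T, B3->T, B3->T, B3->F, B4->T; covers B1=F, B2=E, B3=T, B3=F, B4=T
input #9 (b=2, v=8): events B2->E, B1->F, B3->T, B3->T, B3->T, B3->F, B4->F; covers B1=F, B2=E, B3=T, B3=F, B4=F
union over all inputs: B1=T, B1=F, B2=S, B2=E, B3=T, B3=F, B4=T, B4=F (8 outcomes)
no size-1 subset reaches all 8 outcomes (best union: 7/8)
inputs {1, 6} (size 2) cover everything; no size-2 subset with a lexicographically smaller index list covers all 8
Answer: 1, 6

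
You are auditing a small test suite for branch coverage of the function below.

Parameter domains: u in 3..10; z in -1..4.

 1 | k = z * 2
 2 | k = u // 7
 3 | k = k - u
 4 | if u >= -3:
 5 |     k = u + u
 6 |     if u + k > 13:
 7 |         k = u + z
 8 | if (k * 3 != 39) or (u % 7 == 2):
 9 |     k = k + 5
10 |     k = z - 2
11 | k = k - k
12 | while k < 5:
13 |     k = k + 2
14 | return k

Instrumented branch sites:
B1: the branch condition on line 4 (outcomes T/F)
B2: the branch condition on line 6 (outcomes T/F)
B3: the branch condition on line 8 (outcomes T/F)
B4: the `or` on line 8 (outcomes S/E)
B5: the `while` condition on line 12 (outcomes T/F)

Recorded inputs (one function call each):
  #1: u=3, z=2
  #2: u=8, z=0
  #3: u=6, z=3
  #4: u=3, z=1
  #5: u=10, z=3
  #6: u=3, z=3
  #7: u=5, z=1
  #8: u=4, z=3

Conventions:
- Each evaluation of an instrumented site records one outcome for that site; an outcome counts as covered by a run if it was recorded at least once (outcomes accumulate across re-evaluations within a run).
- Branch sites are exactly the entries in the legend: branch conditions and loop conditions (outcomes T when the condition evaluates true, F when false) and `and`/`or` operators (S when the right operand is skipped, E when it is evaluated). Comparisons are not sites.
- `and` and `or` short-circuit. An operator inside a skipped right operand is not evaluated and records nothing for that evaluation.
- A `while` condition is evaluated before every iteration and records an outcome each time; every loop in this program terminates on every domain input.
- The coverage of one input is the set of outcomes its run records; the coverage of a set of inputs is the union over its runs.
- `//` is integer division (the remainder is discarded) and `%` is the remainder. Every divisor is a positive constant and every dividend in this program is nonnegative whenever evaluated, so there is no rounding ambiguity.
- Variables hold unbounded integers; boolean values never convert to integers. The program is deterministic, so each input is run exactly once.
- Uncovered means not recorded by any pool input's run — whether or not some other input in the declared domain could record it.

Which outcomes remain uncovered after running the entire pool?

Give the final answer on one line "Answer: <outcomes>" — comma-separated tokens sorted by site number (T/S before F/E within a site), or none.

input #1, u=3, z=2: outcomes B1=T, B2=F, B3=T, B4=S, B5=T, B5=F
input #2, u=8, z=0: outcomes B1=T, B2=T, B3=T, B4=S, B5=T, B5=F
input #3, u=6, z=3: outcomes B1=T, B2=T, B3=T, B4=S, B5=T, B5=F
input #4, u=3, z=1: outcomes B1=T, B2=F, B3=T, B4=S, B5=T, B5=F
input #5, u=10, z=3: outcomes B1=T, B2=T, B3=F, B4=E, B5=T, B5=F
input #6, u=3, z=3: outcomes B1=T, B2=F, B3=T, B4=S, B5=T, B5=F
input #7, u=5, z=1: outcomes B1=T, B2=T, B3=T, B4=S, B5=T, B5=F
input #8, u=4, z=3: outcomes B1=T, B2=F, B3=T, B4=S, B5=T, B5=F
union over the pool: B1=T, B2=T, B2=F, B3=T, B3=F, B4=S, B4=E, B5=T, B5=F
uncovered (1 of 10): B1=F

Answer: B1=F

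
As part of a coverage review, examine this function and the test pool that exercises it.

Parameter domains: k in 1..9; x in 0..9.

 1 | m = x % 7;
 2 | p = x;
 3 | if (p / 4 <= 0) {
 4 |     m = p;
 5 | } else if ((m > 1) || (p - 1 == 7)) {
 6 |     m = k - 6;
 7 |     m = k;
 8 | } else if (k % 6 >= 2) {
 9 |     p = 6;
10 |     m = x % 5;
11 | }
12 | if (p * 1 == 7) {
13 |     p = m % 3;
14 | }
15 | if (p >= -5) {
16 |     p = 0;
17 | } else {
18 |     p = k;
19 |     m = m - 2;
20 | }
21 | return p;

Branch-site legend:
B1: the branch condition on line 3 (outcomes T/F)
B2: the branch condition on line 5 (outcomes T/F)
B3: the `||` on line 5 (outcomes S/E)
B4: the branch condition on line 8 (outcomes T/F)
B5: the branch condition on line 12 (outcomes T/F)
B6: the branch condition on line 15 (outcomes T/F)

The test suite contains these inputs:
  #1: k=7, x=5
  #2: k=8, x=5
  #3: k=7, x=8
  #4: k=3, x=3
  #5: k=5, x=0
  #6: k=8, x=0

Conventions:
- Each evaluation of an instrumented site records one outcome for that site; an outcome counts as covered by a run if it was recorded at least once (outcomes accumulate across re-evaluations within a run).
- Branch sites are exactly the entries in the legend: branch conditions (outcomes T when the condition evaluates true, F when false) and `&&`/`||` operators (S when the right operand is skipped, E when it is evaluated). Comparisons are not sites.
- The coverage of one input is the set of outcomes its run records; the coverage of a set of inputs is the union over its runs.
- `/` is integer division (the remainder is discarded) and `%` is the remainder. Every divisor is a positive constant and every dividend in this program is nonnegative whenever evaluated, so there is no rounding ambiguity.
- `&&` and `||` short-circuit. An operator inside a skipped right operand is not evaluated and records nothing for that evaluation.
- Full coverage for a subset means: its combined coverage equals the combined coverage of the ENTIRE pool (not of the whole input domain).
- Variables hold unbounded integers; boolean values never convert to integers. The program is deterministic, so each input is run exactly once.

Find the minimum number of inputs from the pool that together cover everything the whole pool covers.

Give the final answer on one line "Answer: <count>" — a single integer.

run #1 (k=7, x=5) records B1=F, B2=T, B3=S, B5=F, B6=T
run #2 (k=8, x=5) records B1=F, B2=T, B3=S, B5=F, B6=T
run #3 (k=7, x=8) records B1=F, B2=T, B3=E, B5=F, B6=T
run #4 (k=3, x=3) records B1=T, B5=F, B6=T
run #5 (k=5, x=0) records B1=T, B5=F, B6=T
run #6 (k=8, x=0) records B1=T, B5=F, B6=T
pool-wide coverage (7 outcomes): B1=T, B1=F, B2=T, B3=S, B3=E, B5=F, B6=T
checked all size-1 subsets: none covers 7 outcomes (max 5/7)
checked all size-2 subsets: none covers 7 outcomes (max 6/7)
the canonical winner is {1, 3, 4}: size 3, full 7-outcome coverage, earliest index list among size-3 covers

Answer: 3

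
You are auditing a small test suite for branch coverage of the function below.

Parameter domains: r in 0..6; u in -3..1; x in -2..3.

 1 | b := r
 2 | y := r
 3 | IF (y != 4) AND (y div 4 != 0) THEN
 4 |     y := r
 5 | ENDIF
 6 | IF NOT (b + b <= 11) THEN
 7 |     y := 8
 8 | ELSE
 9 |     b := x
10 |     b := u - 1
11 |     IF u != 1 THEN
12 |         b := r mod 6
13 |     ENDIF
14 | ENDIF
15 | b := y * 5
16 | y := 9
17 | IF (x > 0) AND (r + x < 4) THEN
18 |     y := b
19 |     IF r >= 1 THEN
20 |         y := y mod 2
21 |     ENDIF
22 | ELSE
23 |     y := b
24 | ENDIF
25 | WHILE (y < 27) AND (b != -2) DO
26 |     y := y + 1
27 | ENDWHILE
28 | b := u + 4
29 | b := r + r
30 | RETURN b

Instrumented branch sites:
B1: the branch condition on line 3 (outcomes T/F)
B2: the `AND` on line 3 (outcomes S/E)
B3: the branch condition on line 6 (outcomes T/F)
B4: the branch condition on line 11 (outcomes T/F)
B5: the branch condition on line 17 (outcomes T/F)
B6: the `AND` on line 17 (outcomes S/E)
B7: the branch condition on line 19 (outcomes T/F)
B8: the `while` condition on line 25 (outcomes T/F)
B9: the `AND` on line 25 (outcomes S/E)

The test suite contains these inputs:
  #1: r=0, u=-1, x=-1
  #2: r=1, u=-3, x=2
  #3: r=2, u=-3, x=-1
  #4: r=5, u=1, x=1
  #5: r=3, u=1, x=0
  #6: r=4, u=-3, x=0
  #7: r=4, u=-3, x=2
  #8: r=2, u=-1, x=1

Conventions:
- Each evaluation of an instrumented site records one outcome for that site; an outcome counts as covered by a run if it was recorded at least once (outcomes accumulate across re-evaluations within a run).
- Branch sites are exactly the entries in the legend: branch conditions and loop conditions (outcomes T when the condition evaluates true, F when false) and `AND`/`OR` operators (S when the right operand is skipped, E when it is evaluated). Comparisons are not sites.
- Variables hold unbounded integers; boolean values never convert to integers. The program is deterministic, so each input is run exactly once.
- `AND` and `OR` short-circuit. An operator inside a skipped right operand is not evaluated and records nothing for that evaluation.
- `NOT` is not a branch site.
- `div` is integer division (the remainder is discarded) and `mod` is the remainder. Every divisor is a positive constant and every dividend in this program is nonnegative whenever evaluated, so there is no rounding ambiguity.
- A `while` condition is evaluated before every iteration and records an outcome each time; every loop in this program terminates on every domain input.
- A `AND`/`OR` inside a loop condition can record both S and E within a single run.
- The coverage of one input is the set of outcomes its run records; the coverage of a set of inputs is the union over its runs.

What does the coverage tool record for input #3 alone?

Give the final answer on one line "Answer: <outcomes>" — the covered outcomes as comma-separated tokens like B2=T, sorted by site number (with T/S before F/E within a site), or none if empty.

Tracing the run of input #3 (r=2, u=-3, x=-1):
  B2->E, B1->F, B3->F, B4->T, B6->S, B5->F, B9->E, B8->T, B9->E, B8->T
  B9->E, B8->T, B9->E, B8->T, B9->E, B8->T, B9->E, B8->T, B9->E, B8->T
  B9->E, B8->T, B9->E, B8->T, B9->E, B8->T, B9->E, B8->T, B9->E, B8->T
  B9->E, B8->T, B9->E, B8->T, B9->E, B8->T, B9->E, B8->T, B9->E, B8->T
  B9->S, B8->F
collecting distinct outcomes: B1=F, B2=E, B3=F, B4=T, B5=F, B6=S, B8=T, B8=F, B9=S, B9=E

Answer: B1=F, B2=E, B3=F, B4=T, B5=F, B6=S, B8=T, B8=F, B9=S, B9=E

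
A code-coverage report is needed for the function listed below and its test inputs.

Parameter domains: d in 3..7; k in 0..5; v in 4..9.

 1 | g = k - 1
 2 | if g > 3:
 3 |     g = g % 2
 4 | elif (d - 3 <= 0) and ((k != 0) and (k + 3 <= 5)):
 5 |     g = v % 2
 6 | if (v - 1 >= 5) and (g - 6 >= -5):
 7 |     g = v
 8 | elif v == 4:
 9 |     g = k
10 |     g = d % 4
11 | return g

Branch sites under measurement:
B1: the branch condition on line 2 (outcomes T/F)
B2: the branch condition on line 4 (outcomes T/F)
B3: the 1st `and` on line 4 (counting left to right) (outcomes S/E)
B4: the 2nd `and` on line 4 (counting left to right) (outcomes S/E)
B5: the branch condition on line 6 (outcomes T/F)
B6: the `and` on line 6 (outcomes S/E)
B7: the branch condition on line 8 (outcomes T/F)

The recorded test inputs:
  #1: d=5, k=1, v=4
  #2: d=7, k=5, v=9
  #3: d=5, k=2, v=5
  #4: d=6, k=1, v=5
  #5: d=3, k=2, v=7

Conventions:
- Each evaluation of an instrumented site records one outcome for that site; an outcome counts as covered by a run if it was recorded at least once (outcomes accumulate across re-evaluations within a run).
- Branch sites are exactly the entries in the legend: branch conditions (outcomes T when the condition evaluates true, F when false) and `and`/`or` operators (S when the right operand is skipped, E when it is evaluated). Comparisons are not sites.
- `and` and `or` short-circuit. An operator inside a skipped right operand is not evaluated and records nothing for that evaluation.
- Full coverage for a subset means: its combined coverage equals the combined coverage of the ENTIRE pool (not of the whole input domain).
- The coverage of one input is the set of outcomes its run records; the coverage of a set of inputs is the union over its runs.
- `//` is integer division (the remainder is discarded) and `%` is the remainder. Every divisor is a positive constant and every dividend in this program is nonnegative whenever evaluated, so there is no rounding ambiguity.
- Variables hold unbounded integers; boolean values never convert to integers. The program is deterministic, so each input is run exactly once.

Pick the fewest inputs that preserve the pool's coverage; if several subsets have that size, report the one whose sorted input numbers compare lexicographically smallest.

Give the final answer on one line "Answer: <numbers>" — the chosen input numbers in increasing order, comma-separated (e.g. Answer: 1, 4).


test 1 (d=5, k=1, v=4) fires B1->F, B3->S, B2->F, B6->S, B5->F, B7->T; hits B1=F, B2=F, B3=S, B5=F, B6=S, B7=T
test 2 (d=7, k=5, v=9) fires B1->T, B6->E, B5->F, B7->F; hits B1=T, B5=F, B6=E, B7=F
test 3 (d=5, k=2, v=5) fires B1->F, B3->S, B2->F, B6->S, B5->F, B7->F; hits B1=F, B2=F, B3=S, B5=F, B6=S, B7=F
test 4 (d=6, k=1, v=5) fires B1->F, B3->S, B2->F, B6->S, B5->F, B7->F; hits B1=F, B2=F, B3=S, B5=F, B6=S, B7=F
test 5 (d=3, k=2, v=7) fires B1->F, B3->E, B4->E, B2->T, B6->E, B5->T; hits B1=F, B2=T, B3=E, B4=E, B5=T, B6=E
together the pool reaches 13 outcomes: B1=T, B1=F, B2=T, B2=F, B3=S, B3=E, B4=E, B5=T, B5=F, B6=S, B6=E, B7=T, B7=F
size 1 is not enough: best union over all size-1 subsets is 6/13
size 2 is not enough: best union over all size-2 subsets is 11/13
inputs {1, 2, 5} (size 3) cover everything; no size-3 subset with a lexicographically smaller index list covers all 13
Answer: 1, 2, 5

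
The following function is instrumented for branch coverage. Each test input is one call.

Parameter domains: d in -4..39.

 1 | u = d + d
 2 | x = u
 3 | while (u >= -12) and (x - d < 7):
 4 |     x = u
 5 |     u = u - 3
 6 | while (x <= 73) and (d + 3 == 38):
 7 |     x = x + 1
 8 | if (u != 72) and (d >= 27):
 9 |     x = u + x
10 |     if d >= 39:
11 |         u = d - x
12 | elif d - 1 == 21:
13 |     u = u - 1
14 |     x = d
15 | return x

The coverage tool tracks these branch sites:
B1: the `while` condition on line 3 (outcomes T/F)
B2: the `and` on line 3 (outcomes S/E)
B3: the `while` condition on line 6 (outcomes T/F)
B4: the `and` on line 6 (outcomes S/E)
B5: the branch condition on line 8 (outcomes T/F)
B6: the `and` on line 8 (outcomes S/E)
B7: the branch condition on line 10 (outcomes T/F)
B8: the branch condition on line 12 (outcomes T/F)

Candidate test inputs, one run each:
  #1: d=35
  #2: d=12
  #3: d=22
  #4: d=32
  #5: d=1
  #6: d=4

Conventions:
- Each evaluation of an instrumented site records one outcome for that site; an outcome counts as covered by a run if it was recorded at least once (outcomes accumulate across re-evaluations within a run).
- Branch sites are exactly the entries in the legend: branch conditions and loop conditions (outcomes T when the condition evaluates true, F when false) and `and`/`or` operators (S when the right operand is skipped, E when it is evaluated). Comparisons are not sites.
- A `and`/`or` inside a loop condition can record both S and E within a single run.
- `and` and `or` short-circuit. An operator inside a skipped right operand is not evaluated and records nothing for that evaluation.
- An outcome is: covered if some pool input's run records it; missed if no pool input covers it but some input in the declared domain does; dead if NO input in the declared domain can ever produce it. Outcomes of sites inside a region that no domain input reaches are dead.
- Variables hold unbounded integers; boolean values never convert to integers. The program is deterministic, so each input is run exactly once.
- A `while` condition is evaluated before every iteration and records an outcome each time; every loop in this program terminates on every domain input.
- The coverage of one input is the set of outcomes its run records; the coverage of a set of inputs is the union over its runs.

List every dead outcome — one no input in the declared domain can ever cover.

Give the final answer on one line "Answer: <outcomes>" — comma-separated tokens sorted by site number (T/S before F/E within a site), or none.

running all 44 domain inputs and tallying outcomes:
  reachable outcomes have witnesses, e.g. B1=T (e.g. d=-4), B1=F (e.g. d=-4), B2=S (e.g. d=-4), B2=E (e.g. d=-4)

Answer: none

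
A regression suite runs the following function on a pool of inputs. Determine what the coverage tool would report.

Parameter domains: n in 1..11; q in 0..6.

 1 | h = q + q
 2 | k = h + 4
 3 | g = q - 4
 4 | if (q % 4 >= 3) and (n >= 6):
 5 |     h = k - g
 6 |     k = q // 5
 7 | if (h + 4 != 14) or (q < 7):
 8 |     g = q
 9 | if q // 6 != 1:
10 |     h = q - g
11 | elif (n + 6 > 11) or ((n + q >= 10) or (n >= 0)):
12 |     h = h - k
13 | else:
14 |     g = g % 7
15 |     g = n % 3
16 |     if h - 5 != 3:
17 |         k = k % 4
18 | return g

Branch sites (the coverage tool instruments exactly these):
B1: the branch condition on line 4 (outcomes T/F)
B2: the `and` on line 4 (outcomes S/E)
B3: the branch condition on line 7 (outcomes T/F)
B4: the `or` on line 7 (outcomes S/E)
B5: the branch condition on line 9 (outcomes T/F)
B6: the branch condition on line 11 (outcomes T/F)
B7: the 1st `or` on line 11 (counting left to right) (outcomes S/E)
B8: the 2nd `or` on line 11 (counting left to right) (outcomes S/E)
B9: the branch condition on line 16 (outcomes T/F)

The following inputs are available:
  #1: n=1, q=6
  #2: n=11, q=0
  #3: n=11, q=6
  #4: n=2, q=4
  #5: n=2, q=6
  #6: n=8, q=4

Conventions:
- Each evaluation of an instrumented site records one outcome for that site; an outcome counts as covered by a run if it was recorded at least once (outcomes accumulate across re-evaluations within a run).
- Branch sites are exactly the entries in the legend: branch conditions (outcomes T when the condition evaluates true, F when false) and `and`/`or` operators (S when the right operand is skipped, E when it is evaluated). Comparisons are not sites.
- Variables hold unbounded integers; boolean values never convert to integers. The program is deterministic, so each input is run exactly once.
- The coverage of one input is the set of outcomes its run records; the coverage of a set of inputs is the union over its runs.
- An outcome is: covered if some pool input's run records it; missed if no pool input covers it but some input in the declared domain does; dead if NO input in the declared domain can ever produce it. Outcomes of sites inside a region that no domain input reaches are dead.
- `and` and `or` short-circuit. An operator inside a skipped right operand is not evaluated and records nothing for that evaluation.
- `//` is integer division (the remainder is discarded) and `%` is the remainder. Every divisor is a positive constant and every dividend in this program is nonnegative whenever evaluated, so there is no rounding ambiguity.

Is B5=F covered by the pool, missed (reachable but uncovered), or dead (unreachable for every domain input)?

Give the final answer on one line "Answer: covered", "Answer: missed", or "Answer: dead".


B5=F is recorded by pool input(s) 1, 3, 5 -> covered
Answer: covered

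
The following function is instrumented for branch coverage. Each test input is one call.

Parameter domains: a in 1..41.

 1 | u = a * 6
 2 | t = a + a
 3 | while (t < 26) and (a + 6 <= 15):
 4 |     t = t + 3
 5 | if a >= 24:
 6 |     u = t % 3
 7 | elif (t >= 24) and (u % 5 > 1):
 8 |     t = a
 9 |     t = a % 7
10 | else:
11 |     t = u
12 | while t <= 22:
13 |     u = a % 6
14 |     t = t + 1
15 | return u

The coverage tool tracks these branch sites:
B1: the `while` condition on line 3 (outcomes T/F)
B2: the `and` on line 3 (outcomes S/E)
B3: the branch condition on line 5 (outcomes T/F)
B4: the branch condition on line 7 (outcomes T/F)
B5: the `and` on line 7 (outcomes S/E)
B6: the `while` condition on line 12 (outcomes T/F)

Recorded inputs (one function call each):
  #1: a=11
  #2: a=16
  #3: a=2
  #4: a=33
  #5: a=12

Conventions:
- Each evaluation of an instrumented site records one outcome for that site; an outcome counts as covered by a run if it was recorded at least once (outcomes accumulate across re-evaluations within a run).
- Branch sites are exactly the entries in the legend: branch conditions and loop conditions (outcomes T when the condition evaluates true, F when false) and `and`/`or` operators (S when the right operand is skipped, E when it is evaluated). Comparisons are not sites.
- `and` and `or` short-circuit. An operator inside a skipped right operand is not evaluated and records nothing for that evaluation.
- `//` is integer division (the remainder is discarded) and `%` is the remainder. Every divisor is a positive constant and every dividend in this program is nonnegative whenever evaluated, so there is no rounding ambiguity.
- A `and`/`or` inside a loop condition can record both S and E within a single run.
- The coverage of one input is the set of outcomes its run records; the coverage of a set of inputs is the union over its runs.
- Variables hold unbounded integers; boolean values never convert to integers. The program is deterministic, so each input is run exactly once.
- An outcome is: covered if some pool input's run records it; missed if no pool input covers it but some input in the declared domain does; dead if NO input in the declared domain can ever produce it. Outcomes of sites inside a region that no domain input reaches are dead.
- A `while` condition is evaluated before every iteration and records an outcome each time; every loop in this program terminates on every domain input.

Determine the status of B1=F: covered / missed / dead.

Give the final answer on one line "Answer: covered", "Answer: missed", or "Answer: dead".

B1=F is recorded by pool input(s) 1, 2, 3, 4, 5 -> covered

Answer: covered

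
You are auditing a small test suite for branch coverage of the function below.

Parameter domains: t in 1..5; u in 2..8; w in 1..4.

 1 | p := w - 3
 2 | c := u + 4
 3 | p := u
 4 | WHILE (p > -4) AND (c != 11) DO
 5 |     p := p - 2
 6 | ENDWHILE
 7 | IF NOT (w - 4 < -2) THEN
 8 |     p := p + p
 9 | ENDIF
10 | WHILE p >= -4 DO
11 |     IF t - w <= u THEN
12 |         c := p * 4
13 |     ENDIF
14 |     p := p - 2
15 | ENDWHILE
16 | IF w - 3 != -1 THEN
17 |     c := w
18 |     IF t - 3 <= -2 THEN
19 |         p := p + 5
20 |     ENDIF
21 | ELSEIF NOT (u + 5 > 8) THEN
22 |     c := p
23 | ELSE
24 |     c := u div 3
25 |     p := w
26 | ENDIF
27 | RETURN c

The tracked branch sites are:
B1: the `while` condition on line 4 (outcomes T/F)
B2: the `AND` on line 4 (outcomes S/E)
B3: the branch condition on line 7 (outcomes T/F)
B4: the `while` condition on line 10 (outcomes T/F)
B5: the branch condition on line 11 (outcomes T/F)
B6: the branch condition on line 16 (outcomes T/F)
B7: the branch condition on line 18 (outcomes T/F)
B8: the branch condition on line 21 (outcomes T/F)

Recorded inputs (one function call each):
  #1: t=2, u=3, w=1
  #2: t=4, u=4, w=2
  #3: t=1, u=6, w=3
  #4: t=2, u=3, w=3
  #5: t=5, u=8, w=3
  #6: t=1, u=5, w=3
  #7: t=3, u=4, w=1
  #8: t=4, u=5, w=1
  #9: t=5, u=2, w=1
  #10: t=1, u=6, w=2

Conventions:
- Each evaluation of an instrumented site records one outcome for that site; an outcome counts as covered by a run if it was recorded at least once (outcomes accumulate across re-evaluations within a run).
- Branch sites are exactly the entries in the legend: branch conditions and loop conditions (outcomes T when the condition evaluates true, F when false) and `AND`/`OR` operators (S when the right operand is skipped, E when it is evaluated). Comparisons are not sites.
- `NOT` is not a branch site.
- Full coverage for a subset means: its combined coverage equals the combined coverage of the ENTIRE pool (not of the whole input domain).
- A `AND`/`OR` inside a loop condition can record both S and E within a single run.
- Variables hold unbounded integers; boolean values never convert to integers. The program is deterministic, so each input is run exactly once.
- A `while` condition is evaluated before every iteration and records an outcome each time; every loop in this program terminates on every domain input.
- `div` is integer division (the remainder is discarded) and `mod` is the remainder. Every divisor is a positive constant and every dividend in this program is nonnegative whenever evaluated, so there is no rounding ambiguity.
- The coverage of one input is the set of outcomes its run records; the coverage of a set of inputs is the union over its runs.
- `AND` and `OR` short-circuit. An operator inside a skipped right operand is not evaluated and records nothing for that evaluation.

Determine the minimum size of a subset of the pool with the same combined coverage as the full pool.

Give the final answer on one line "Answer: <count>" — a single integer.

#1 (t=2, u=3, w=1) -> covered: B1=T, B1=F, B2=S, B2=E, B3=F, B4=F, B6=T, B7=F
#2 (t=4, u=4, w=2) -> covered: B1=T, B1=F, B2=S, B2=E, B3=T, B4=F, B6=F, B8=F
#3 (t=1, u=6, w=3) -> covered: B1=T, B1=F, B2=S, B2=E, B3=T, B4=F, B6=T, B7=T
#4 (t=2, u=3, w=3) -> covered: B1=T, B1=F, B2=S, B2=E, B3=T, B4=F, B6=T, B7=F
#5 (t=5, u=8, w=3) -> covered: B1=T, B1=F, B2=S, B2=E, B3=T, B4=F, B6=T, B7=F
#6 (t=1, u=5, w=3) -> covered: B1=T, B1=F, B2=S, B2=E, B3=T, B4=F, B6=T, B7=T
#7 (t=3, u=4, w=1) -> covered: B1=T, B1=F, B2=S, B2=E, B3=F, B4=T, B4=F, B5=T, B6=T, B7=F
#8 (t=4, u=5, w=1) -> covered: B1=T, B1=F, B2=S, B2=E, B3=F, B4=F, B6=T, B7=F
#9 (t=5, u=2, w=1) -> covered: B1=T, B1=F, B2=S, B2=E, B3=F, B4=T, B4=F, B5=F, B6=T, B7=F
#10 (t=1, u=6, w=2) -> covered: B1=T, B1=F, B2=S, B2=E, B3=T, B4=F, B6=F, B8=F
pool-wide coverage (15 outcomes): B1=T, B1=F, B2=S, B2=E, B3=T, B3=F, B4=T, B4=F, B5=T, B5=F, B6=T, B6=F, B7=T, B7=F, B8=F
no size-1 subset reaches all 15 outcomes (best union: 10/15)
no size-2 subset reaches all 15 outcomes (best union: 13/15)
no size-3 subset reaches all 15 outcomes (best union: 14/15)
size 4: inputs {2, 3, 7, 9} cover all 15 outcomes, and no lexicographically smaller subset of this size does

Answer: 4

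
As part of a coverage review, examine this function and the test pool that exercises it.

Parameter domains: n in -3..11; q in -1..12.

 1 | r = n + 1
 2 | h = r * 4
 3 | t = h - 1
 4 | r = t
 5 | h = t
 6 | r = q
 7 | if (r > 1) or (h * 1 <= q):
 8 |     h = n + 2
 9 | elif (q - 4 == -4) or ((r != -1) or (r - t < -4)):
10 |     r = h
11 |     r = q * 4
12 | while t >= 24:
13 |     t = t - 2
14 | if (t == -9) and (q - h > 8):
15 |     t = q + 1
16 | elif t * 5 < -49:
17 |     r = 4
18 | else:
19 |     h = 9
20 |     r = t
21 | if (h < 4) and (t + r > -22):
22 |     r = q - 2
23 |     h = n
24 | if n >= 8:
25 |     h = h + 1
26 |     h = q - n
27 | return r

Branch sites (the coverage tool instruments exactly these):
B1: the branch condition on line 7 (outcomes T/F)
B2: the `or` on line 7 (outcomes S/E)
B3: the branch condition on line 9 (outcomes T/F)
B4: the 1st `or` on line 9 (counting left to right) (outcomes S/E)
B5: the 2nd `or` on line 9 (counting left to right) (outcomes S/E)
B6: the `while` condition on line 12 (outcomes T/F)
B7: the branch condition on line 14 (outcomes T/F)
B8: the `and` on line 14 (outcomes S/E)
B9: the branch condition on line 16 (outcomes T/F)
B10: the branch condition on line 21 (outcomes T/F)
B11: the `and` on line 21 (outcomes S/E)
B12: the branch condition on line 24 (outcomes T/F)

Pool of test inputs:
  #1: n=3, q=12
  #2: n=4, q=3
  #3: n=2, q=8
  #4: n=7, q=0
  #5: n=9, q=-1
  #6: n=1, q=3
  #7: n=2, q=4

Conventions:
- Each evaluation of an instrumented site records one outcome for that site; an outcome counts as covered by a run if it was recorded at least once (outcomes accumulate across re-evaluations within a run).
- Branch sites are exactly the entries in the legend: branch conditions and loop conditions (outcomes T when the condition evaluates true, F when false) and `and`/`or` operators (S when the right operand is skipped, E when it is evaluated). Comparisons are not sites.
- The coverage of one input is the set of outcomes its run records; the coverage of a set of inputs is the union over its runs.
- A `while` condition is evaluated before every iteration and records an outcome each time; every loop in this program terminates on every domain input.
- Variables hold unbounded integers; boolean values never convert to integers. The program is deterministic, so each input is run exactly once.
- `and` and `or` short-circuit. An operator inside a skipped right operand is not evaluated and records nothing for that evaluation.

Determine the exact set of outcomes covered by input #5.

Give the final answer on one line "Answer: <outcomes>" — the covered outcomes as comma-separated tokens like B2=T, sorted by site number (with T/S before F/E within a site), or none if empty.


Event log for input #5 (n=9, q=-1):
  B2->E, B1->F, B4->E, B5->E, B3->T, B6->T, B6->T, B6->T, B6->T, B6->T
  B6->T, B6->T, B6->T, B6->F, B8->S, B7->F, B9->F, B11->S, B10->F, B12->T
collecting distinct outcomes: B1=F, B2=E, B3=T, B4=E, B5=E, B6=T, B6=F, B7=F, B8=S, B9=F, B10=F, B11=S, B12=T
Answer: B1=F, B2=E, B3=T, B4=E, B5=E, B6=T, B6=F, B7=F, B8=S, B9=F, B10=F, B11=S, B12=T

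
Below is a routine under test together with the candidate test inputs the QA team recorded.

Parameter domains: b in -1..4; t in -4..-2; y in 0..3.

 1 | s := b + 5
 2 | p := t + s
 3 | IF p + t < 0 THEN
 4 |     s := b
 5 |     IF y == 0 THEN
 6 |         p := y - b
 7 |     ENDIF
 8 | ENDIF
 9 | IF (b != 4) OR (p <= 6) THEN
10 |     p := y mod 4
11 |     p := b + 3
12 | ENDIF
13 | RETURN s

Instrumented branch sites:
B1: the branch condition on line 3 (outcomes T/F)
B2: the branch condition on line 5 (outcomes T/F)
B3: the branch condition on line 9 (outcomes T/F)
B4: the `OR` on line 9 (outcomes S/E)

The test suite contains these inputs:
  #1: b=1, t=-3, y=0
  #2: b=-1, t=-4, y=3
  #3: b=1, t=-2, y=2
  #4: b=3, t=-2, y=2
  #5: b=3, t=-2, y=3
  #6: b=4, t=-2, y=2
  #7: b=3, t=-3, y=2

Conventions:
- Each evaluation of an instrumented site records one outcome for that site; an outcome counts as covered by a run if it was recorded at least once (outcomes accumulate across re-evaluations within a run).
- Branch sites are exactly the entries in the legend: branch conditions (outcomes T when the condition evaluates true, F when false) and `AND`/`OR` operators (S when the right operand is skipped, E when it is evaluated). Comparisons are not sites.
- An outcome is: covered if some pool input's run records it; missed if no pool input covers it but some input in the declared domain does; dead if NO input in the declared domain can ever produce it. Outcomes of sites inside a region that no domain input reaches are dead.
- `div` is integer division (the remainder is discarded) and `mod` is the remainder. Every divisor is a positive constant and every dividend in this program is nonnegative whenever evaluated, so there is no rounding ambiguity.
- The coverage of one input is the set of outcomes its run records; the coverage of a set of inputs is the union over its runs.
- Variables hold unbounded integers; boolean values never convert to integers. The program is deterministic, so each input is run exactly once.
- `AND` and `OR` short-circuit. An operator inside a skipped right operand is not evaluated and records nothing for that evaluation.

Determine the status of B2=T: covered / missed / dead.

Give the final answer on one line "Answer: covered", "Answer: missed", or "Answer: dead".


no pool input records B2=T
but domain input (b=-1, t=-4, y=0) does record it -> reachable, so missed
Answer: missed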